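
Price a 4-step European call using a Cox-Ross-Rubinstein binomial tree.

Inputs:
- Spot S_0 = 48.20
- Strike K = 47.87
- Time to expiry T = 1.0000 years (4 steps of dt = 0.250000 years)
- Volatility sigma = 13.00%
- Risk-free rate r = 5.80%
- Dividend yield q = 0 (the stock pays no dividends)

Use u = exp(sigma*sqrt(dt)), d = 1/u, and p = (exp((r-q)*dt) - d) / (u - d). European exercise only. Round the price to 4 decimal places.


dt = T/N = 0.250000
u = exp(sigma*sqrt(dt)) = 1.067159; d = 1/u = 0.937067
p = (exp((r-q)*dt) - d) / (u - d) = 0.596028
Discount per step: exp(-r*dt) = 0.985605
Stock lattice S(k, i) with i counting down-moves:
  k=0: S(0,0) = 48.2000
  k=1: S(1,0) = 51.4371; S(1,1) = 45.1667
  k=2: S(2,0) = 54.8915; S(2,1) = 48.2000; S(2,2) = 42.3242
  k=3: S(3,0) = 58.5780; S(3,1) = 51.4371; S(3,2) = 45.1667; S(3,3) = 39.6606
  k=4: S(4,0) = 62.5120; S(4,1) = 54.8915; S(4,2) = 48.2000; S(4,3) = 42.3242; S(4,4) = 37.1647
Terminal payoffs V(N, i) = max(S_T - K, 0):
  V(4,0) = 14.642030; V(4,1) = 7.021528; V(4,2) = 0.330000; V(4,3) = 0.000000; V(4,4) = 0.000000
Backward induction: V(k, i) = exp(-r*dt) * [p * V(k+1, i) + (1-p) * V(k+1, i+1)].
  V(3,0) = exp(-r*dt) * [p*14.642030 + (1-p)*7.021528] = 11.397096
  V(3,1) = exp(-r*dt) * [p*7.021528 + (1-p)*0.330000] = 4.256172
  V(3,2) = exp(-r*dt) * [p*0.330000 + (1-p)*0.000000] = 0.193858
  V(3,3) = exp(-r*dt) * [p*0.000000 + (1-p)*0.000000] = 0.000000
  V(2,0) = exp(-r*dt) * [p*11.397096 + (1-p)*4.256172] = 8.389822
  V(2,1) = exp(-r*dt) * [p*4.256172 + (1-p)*0.193858] = 2.577464
  V(2,2) = exp(-r*dt) * [p*0.193858 + (1-p)*0.000000] = 0.113881
  V(1,0) = exp(-r*dt) * [p*8.389822 + (1-p)*2.577464] = 5.954816
  V(1,1) = exp(-r*dt) * [p*2.577464 + (1-p)*0.113881] = 1.559468
  V(0,0) = exp(-r*dt) * [p*5.954816 + (1-p)*1.559468] = 4.119056

Answer: Price = V(0,0) = 4.1191


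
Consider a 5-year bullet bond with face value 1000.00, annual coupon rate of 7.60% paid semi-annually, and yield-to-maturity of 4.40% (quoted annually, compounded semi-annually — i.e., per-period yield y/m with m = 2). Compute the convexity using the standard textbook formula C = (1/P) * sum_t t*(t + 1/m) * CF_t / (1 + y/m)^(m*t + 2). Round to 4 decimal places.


Coupon per period c = face * coupon_rate / m = 38.000000
Periods per year m = 2; per-period yield y/m = 0.022000
Number of cashflows N = 10
Cashflows (t years, CF_t, discount factor 1/(1+y/m)^(m*t), PV):
  t = 0.5000: CF_t = 38.000000, DF = 0.978474, PV = 37.181996
  t = 1.0000: CF_t = 38.000000, DF = 0.957411, PV = 36.381601
  t = 1.5000: CF_t = 38.000000, DF = 0.936801, PV = 35.598435
  t = 2.0000: CF_t = 38.000000, DF = 0.916635, PV = 34.832128
  t = 2.5000: CF_t = 38.000000, DF = 0.896903, PV = 34.082317
  t = 3.0000: CF_t = 38.000000, DF = 0.877596, PV = 33.348647
  t = 3.5000: CF_t = 38.000000, DF = 0.858704, PV = 32.630770
  t = 4.0000: CF_t = 38.000000, DF = 0.840220, PV = 31.928347
  t = 4.5000: CF_t = 38.000000, DF = 0.822133, PV = 31.241044
  t = 5.0000: CF_t = 1038.000000, DF = 0.804435, PV = 835.003692
Price P = sum_t PV_t = 1142.228978
Convexity numerator sum_t t*(t + 1/m) * CF_t / (1+y/m)^(m*t + 2):
  t = 0.5000: term = 17.799218
  t = 1.0000: term = 52.248193
  t = 1.5000: term = 102.246952
  t = 2.0000: term = 166.743236
  t = 2.5000: term = 244.730777
  t = 3.0000: term = 335.247640
  t = 3.5000: term = 437.374612
  t = 4.0000: term = 550.233646
  t = 4.5000: term = 672.986358
  t = 5.0000: term = 21984.636930
Convexity = (1/P) * sum = 24564.247562 / 1142.228978 = 21.505537

Answer: Convexity = 21.5055


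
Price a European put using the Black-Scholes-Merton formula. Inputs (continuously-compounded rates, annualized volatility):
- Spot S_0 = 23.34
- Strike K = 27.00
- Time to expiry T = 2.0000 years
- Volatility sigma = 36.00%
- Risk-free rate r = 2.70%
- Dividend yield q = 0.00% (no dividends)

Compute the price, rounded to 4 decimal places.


Answer: Price = 6.1130

Derivation:
d1 = (ln(S/K) + (r - q + 0.5*sigma^2) * T) / (sigma * sqrt(T)) = 0.07450501
d2 = d1 - sigma * sqrt(T) = -0.43461187
exp(-rT) = 0.94743211; exp(-qT) = 1.00000000
P = K * exp(-rT) * N(-d2) - S_0 * exp(-qT) * N(-d1)
N(-d1) = 0.47030428; N(-d2) = 0.66807791
P = 27.0000 * 0.94743211 * 0.66807791 - 23.3400 * 1.00000000 * 0.47030428 = 6.1130


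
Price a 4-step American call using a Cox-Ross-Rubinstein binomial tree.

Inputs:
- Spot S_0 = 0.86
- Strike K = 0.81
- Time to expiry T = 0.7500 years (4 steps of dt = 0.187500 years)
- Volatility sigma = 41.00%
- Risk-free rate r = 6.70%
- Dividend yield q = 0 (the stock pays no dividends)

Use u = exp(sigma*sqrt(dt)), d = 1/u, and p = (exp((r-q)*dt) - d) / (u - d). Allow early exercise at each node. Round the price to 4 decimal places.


dt = T/N = 0.187500
u = exp(sigma*sqrt(dt)) = 1.194270; d = 1/u = 0.837332
p = (exp((r-q)*dt) - d) / (u - d) = 0.491150
Discount per step: exp(-r*dt) = 0.987516
Stock lattice S(k, i) with i counting down-moves:
  k=0: S(0,0) = 0.8600
  k=1: S(1,0) = 1.0271; S(1,1) = 0.7201
  k=2: S(2,0) = 1.2266; S(2,1) = 0.8600; S(2,2) = 0.6030
  k=3: S(3,0) = 1.4649; S(3,1) = 1.0271; S(3,2) = 0.7201; S(3,3) = 0.5049
  k=4: S(4,0) = 1.7495; S(4,1) = 1.2266; S(4,2) = 0.8600; S(4,3) = 0.6030; S(4,4) = 0.4228
Terminal payoffs V(N, i) = max(S_T - K, 0):
  V(4,0) = 0.939479; V(4,1) = 0.416602; V(4,2) = 0.050000; V(4,3) = 0.000000; V(4,4) = 0.000000
Backward induction: V(k, i) = exp(-r*dt) * [p * V(k+1, i) + (1-p) * V(k+1, i+1)]; then take max(V_cont, immediate exercise) for American.
  V(3,0) = exp(-r*dt) * [p*0.939479 + (1-p)*0.416602] = 0.665006; exercise = 0.654894; V(3,0) = max -> 0.665006
  V(3,1) = exp(-r*dt) * [p*0.416602 + (1-p)*0.050000] = 0.227184; exercise = 0.217072; V(3,1) = max -> 0.227184
  V(3,2) = exp(-r*dt) * [p*0.050000 + (1-p)*0.000000] = 0.024251; exercise = 0.000000; V(3,2) = max -> 0.024251
  V(3,3) = exp(-r*dt) * [p*0.000000 + (1-p)*0.000000] = 0.000000; exercise = 0.000000; V(3,3) = max -> 0.000000
  V(2,0) = exp(-r*dt) * [p*0.665006 + (1-p)*0.227184] = 0.436699; exercise = 0.416602; V(2,0) = max -> 0.436699
  V(2,1) = exp(-r*dt) * [p*0.227184 + (1-p)*0.024251] = 0.122375; exercise = 0.050000; V(2,1) = max -> 0.122375
  V(2,2) = exp(-r*dt) * [p*0.024251 + (1-p)*0.000000] = 0.011762; exercise = 0.000000; V(2,2) = max -> 0.011762
  V(1,0) = exp(-r*dt) * [p*0.436699 + (1-p)*0.122375] = 0.273300; exercise = 0.217072; V(1,0) = max -> 0.273300
  V(1,1) = exp(-r*dt) * [p*0.122375 + (1-p)*0.011762] = 0.065264; exercise = 0.000000; V(1,1) = max -> 0.065264
  V(0,0) = exp(-r*dt) * [p*0.273300 + (1-p)*0.065264] = 0.165351; exercise = 0.050000; V(0,0) = max -> 0.165351

Answer: Price = V(0,0) = 0.1654


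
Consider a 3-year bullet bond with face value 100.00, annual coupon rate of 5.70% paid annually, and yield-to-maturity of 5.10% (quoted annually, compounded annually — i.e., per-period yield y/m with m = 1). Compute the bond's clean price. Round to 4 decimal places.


Answer: Price = 101.6309

Derivation:
Coupon per period c = face * coupon_rate / m = 5.700000
Periods per year m = 1; per-period yield y/m = 0.051000
Number of cashflows N = 3
Cashflows (t years, CF_t, discount factor 1/(1+y/m)^(m*t), PV):
  t = 1.0000: CF_t = 5.700000, DF = 0.951475, PV = 5.423406
  t = 2.0000: CF_t = 5.700000, DF = 0.905304, PV = 5.160234
  t = 3.0000: CF_t = 105.700000, DF = 0.861374, PV = 91.047251
Price P = sum_t PV_t = 101.630892


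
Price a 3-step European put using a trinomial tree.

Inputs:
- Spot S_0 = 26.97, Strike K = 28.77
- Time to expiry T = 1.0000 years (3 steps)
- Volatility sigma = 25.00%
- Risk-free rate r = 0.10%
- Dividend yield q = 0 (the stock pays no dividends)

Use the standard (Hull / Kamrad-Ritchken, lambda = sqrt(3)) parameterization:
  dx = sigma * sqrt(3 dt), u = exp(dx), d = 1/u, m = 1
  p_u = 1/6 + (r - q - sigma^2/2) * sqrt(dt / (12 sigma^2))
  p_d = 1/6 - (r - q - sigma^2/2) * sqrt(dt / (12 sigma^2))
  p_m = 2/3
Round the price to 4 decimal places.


Answer: Price = V(0,0) = 3.7514

Derivation:
dt = T/N = 0.333333; dx = sigma*sqrt(3*dt) = 0.250000
u = exp(dx) = 1.284025; d = 1/u = 0.778801
p_u = 0.146500, p_m = 0.666667, p_d = 0.186833
Discount per step: exp(-r*dt) = 0.999667
Stock lattice S(k, j) with j the centered position index:
  k=0: S(0,+0) = 26.9700
  k=1: S(1,-1) = 21.0043; S(1,+0) = 26.9700; S(1,+1) = 34.6302
  k=2: S(2,-2) = 16.3581; S(2,-1) = 21.0043; S(2,+0) = 26.9700; S(2,+1) = 34.6302; S(2,+2) = 44.4660
  k=3: S(3,-3) = 12.7397; S(3,-2) = 16.3581; S(3,-1) = 21.0043; S(3,+0) = 26.9700; S(3,+1) = 34.6302; S(3,+2) = 44.4660; S(3,+3) = 57.0955
Terminal payoffs V(N, j) = max(K - S_T, 0):
  V(3,-3) = 16.030274; V(3,-2) = 12.411868; V(3,-1) = 7.765743; V(3,+0) = 1.800000; V(3,+1) = 0.000000; V(3,+2) = 0.000000; V(3,+3) = 0.000000
Backward induction: V(k, j) = exp(-r*dt) * [p_u * V(k+1, j+1) + p_m * V(k+1, j) + p_d * V(k+1, j-1)]
  V(2,-2) = exp(-r*dt) * [p_u*7.765743 + p_m*12.411868 + p_d*16.030274] = 12.403115
  V(2,-1) = exp(-r*dt) * [p_u*1.800000 + p_m*7.765743 + p_d*12.411868] = 7.757226
  V(2,+0) = exp(-r*dt) * [p_u*0.000000 + p_m*1.800000 + p_d*7.765743] = 2.650016
  V(2,+1) = exp(-r*dt) * [p_u*0.000000 + p_m*0.000000 + p_d*1.800000] = 0.336188
  V(2,+2) = exp(-r*dt) * [p_u*0.000000 + p_m*0.000000 + p_d*0.000000] = 0.000000
  V(1,-1) = exp(-r*dt) * [p_u*2.650016 + p_m*7.757226 + p_d*12.403115] = 7.874402
  V(1,+0) = exp(-r*dt) * [p_u*0.336188 + p_m*2.650016 + p_d*7.757226] = 3.264149
  V(1,+1) = exp(-r*dt) * [p_u*0.000000 + p_m*0.336188 + p_d*2.650016] = 0.718997
  V(0,+0) = exp(-r*dt) * [p_u*0.718997 + p_m*3.264149 + p_d*7.874402] = 3.751383


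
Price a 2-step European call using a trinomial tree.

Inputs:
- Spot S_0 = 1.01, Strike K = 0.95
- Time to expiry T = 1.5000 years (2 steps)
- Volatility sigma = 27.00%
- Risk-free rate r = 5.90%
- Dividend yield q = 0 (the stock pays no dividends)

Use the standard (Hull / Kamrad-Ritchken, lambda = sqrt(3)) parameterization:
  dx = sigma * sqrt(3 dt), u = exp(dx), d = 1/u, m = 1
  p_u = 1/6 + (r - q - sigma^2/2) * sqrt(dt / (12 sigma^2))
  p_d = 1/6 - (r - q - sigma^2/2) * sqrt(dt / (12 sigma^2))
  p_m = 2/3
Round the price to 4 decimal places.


dt = T/N = 0.750000; dx = sigma*sqrt(3*dt) = 0.405000
u = exp(dx) = 1.499303; d = 1/u = 0.666977
p_u = 0.187546, p_m = 0.666667, p_d = 0.145787
Discount per step: exp(-r*dt) = 0.956715
Stock lattice S(k, j) with j the centered position index:
  k=0: S(0,+0) = 1.0100
  k=1: S(1,-1) = 0.6736; S(1,+0) = 1.0100; S(1,+1) = 1.5143
  k=2: S(2,-2) = 0.4493; S(2,-1) = 0.6736; S(2,+0) = 1.0100; S(2,+1) = 1.5143; S(2,+2) = 2.2704
Terminal payoffs V(N, j) = max(S_T - K, 0):
  V(2,-2) = 0.000000; V(2,-1) = 0.000000; V(2,+0) = 0.060000; V(2,+1) = 0.564296; V(2,+2) = 1.320387
Backward induction: V(k, j) = exp(-r*dt) * [p_u * V(k+1, j+1) + p_m * V(k+1, j) + p_d * V(k+1, j-1)]
  V(1,-1) = exp(-r*dt) * [p_u*0.060000 + p_m*0.000000 + p_d*0.000000] = 0.010766
  V(1,+0) = exp(-r*dt) * [p_u*0.564296 + p_m*0.060000 + p_d*0.000000] = 0.139519
  V(1,+1) = exp(-r*dt) * [p_u*1.320387 + p_m*0.564296 + p_d*0.060000] = 0.605197
  V(0,+0) = exp(-r*dt) * [p_u*0.605197 + p_m*0.139519 + p_d*0.010766] = 0.199078

Answer: Price = V(0,0) = 0.1991


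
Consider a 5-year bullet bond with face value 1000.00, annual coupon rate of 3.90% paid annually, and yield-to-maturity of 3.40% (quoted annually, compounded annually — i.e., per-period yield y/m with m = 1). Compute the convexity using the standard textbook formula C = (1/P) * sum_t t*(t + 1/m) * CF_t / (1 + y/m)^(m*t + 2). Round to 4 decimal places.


Coupon per period c = face * coupon_rate / m = 39.000000
Periods per year m = 1; per-period yield y/m = 0.034000
Number of cashflows N = 5
Cashflows (t years, CF_t, discount factor 1/(1+y/m)^(m*t), PV):
  t = 1.0000: CF_t = 39.000000, DF = 0.967118, PV = 37.717602
  t = 2.0000: CF_t = 39.000000, DF = 0.935317, PV = 36.477371
  t = 3.0000: CF_t = 39.000000, DF = 0.904562, PV = 35.277922
  t = 4.0000: CF_t = 39.000000, DF = 0.874818, PV = 34.117913
  t = 5.0000: CF_t = 1039.000000, DF = 0.846052, PV = 879.048534
Price P = sum_t PV_t = 1022.639340
Convexity numerator sum_t t*(t + 1/m) * CF_t / (1+y/m)^(m*t + 2):
  t = 1.0000: term = 70.555843
  t = 2.0000: term = 204.707475
  t = 3.0000: term = 395.952564
  t = 4.0000: term = 638.221412
  t = 5.0000: term = 24665.676484
Convexity = (1/P) * sum = 25975.113778 / 1022.639340 = 25.400073

Answer: Convexity = 25.4001


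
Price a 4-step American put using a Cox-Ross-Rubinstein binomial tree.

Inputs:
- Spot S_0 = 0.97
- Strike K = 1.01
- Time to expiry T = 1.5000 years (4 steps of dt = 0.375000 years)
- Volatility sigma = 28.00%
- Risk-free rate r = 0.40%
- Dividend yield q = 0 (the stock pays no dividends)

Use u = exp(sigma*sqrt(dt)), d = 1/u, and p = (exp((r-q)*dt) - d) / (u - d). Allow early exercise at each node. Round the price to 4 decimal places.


Answer: Price = V(0,0) = 0.1517

Derivation:
dt = T/N = 0.375000
u = exp(sigma*sqrt(dt)) = 1.187042; d = 1/u = 0.842430
p = (exp((r-q)*dt) - d) / (u - d) = 0.461595
Discount per step: exp(-r*dt) = 0.998501
Stock lattice S(k, i) with i counting down-moves:
  k=0: S(0,0) = 0.9700
  k=1: S(1,0) = 1.1514; S(1,1) = 0.8172
  k=2: S(2,0) = 1.3668; S(2,1) = 0.9700; S(2,2) = 0.6884
  k=3: S(3,0) = 1.6224; S(3,1) = 1.1514; S(3,2) = 0.8172; S(3,3) = 0.5799
  k=4: S(4,0) = 1.9259; S(4,1) = 1.3668; S(4,2) = 0.9700; S(4,3) = 0.6884; S(4,4) = 0.4885
Terminal payoffs V(N, i) = max(K - S_T, 0):
  V(4,0) = 0.000000; V(4,1) = 0.000000; V(4,2) = 0.040000; V(4,3) = 0.321602; V(4,4) = 0.521451
Backward induction: V(k, i) = exp(-r*dt) * [p * V(k+1, i) + (1-p) * V(k+1, i+1)]; then take max(V_cont, immediate exercise) for American.
  V(3,0) = exp(-r*dt) * [p*0.000000 + (1-p)*0.000000] = 0.000000; exercise = 0.000000; V(3,0) = max -> 0.000000
  V(3,1) = exp(-r*dt) * [p*0.000000 + (1-p)*0.040000] = 0.021504; exercise = 0.000000; V(3,1) = max -> 0.021504
  V(3,2) = exp(-r*dt) * [p*0.040000 + (1-p)*0.321602] = 0.191329; exercise = 0.192843; V(3,2) = max -> 0.192843
  V(3,3) = exp(-r*dt) * [p*0.321602 + (1-p)*0.521451] = 0.428559; exercise = 0.430072; V(3,3) = max -> 0.430072
  V(2,0) = exp(-r*dt) * [p*0.000000 + (1-p)*0.021504] = 0.011560; exercise = 0.000000; V(2,0) = max -> 0.011560
  V(2,1) = exp(-r*dt) * [p*0.021504 + (1-p)*0.192843] = 0.113583; exercise = 0.040000; V(2,1) = max -> 0.113583
  V(2,2) = exp(-r*dt) * [p*0.192843 + (1-p)*0.430072] = 0.320088; exercise = 0.321602; V(2,2) = max -> 0.321602
  V(1,0) = exp(-r*dt) * [p*0.011560 + (1-p)*0.113583] = 0.066390; exercise = 0.000000; V(1,0) = max -> 0.066390
  V(1,1) = exp(-r*dt) * [p*0.113583 + (1-p)*0.321602] = 0.225243; exercise = 0.192843; V(1,1) = max -> 0.225243
  V(0,0) = exp(-r*dt) * [p*0.066390 + (1-p)*0.225243] = 0.151690; exercise = 0.040000; V(0,0) = max -> 0.151690


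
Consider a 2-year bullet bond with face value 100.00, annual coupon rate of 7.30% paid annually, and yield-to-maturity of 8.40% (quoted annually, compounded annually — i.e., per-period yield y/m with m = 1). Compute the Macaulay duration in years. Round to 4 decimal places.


Coupon per period c = face * coupon_rate / m = 7.300000
Periods per year m = 1; per-period yield y/m = 0.084000
Number of cashflows N = 2
Cashflows (t years, CF_t, discount factor 1/(1+y/m)^(m*t), PV):
  t = 1.0000: CF_t = 7.300000, DF = 0.922509, PV = 6.734317
  t = 2.0000: CF_t = 107.300000, DF = 0.851023, PV = 91.314797
Price P = sum_t PV_t = 98.049114
Macaulay numerator sum_t t * PV_t:
  t * PV_t at t = 1.0000: 6.734317
  t * PV_t at t = 2.0000: 182.629594
Macaulay duration D = (sum_t t * PV_t) / P = 189.363911 / 98.049114 = 1.931317

Answer: Macaulay duration = 1.9313 years


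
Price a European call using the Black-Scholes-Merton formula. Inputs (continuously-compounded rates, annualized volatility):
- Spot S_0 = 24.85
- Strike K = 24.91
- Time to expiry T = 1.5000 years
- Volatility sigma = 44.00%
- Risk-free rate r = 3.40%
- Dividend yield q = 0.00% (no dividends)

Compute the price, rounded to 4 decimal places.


Answer: Price = 5.7630

Derivation:
d1 = (ln(S/K) + (r - q + 0.5*sigma^2) * T) / (sigma * sqrt(T)) = 0.35960815
d2 = d1 - sigma * sqrt(T) = -0.17927960
exp(-rT) = 0.95027867; exp(-qT) = 1.00000000
C = S_0 * exp(-qT) * N(d1) - K * exp(-rT) * N(d2)
N(d1) = 0.64042991; N(d2) = 0.42885908
C = 24.8500 * 1.00000000 * 0.64042991 - 24.9100 * 0.95027867 * 0.42885908 = 5.7630


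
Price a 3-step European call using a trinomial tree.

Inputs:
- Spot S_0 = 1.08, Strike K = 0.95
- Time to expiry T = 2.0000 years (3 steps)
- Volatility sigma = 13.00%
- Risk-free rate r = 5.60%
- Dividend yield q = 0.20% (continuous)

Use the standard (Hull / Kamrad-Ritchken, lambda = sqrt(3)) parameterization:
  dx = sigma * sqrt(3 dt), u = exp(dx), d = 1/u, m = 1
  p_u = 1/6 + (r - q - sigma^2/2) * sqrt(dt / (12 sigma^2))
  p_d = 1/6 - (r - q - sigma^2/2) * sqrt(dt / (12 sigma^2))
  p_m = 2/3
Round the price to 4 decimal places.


Answer: Price = V(0,0) = 0.2330

Derivation:
dt = T/N = 0.666667; dx = sigma*sqrt(3*dt) = 0.183848
u = exp(dx) = 1.201833; d = 1/u = 0.832062
p_u = 0.249253, p_m = 0.666667, p_d = 0.084080
Discount per step: exp(-r*dt) = 0.963355
Stock lattice S(k, j) with j the centered position index:
  k=0: S(0,+0) = 1.0800
  k=1: S(1,-1) = 0.8986; S(1,+0) = 1.0800; S(1,+1) = 1.2980
  k=2: S(2,-2) = 0.7477; S(2,-1) = 0.8986; S(2,+0) = 1.0800; S(2,+1) = 1.2980; S(2,+2) = 1.5600
  k=3: S(3,-3) = 0.6221; S(3,-2) = 0.7477; S(3,-1) = 0.8986; S(3,+0) = 1.0800; S(3,+1) = 1.2980; S(3,+2) = 1.5600; S(3,+3) = 1.8748
Terminal payoffs V(N, j) = max(S_T - K, 0):
  V(3,-3) = 0.000000; V(3,-2) = 0.000000; V(3,-1) = 0.000000; V(3,+0) = 0.130000; V(3,+1) = 0.347979; V(3,+2) = 0.609954; V(3,+3) = 0.924804
Backward induction: V(k, j) = exp(-r*dt) * [p_u * V(k+1, j+1) + p_m * V(k+1, j) + p_d * V(k+1, j-1)]
  V(2,-2) = exp(-r*dt) * [p_u*0.000000 + p_m*0.000000 + p_d*0.000000] = 0.000000
  V(2,-1) = exp(-r*dt) * [p_u*0.130000 + p_m*0.000000 + p_d*0.000000] = 0.031215
  V(2,+0) = exp(-r*dt) * [p_u*0.347979 + p_m*0.130000 + p_d*0.000000] = 0.167047
  V(2,+1) = exp(-r*dt) * [p_u*0.609954 + p_m*0.347979 + p_d*0.130000] = 0.380477
  V(2,+2) = exp(-r*dt) * [p_u*0.924804 + p_m*0.609954 + p_d*0.347979] = 0.641984
  V(1,-1) = exp(-r*dt) * [p_u*0.167047 + p_m*0.031215 + p_d*0.000000] = 0.060159
  V(1,+0) = exp(-r*dt) * [p_u*0.380477 + p_m*0.167047 + p_d*0.031215] = 0.201172
  V(1,+1) = exp(-r*dt) * [p_u*0.641984 + p_m*0.380477 + p_d*0.167047] = 0.412040
  V(0,+0) = exp(-r*dt) * [p_u*0.412040 + p_m*0.201172 + p_d*0.060159] = 0.233012


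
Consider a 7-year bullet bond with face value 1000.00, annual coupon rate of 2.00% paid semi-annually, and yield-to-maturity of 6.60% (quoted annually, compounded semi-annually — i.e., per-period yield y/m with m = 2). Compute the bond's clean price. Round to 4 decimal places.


Coupon per period c = face * coupon_rate / m = 10.000000
Periods per year m = 2; per-period yield y/m = 0.033000
Number of cashflows N = 14
Cashflows (t years, CF_t, discount factor 1/(1+y/m)^(m*t), PV):
  t = 0.5000: CF_t = 10.000000, DF = 0.968054, PV = 9.680542
  t = 1.0000: CF_t = 10.000000, DF = 0.937129, PV = 9.371290
  t = 1.5000: CF_t = 10.000000, DF = 0.907192, PV = 9.071916
  t = 2.0000: CF_t = 10.000000, DF = 0.878211, PV = 8.782107
  t = 2.5000: CF_t = 10.000000, DF = 0.850156, PV = 8.501555
  t = 3.0000: CF_t = 10.000000, DF = 0.822997, PV = 8.229967
  t = 3.5000: CF_t = 10.000000, DF = 0.796705, PV = 7.967054
  t = 4.0000: CF_t = 10.000000, DF = 0.771254, PV = 7.712540
  t = 4.5000: CF_t = 10.000000, DF = 0.746616, PV = 7.466157
  t = 5.0000: CF_t = 10.000000, DF = 0.722764, PV = 7.227645
  t = 5.5000: CF_t = 10.000000, DF = 0.699675, PV = 6.996752
  t = 6.0000: CF_t = 10.000000, DF = 0.677323, PV = 6.773235
  t = 6.5000: CF_t = 10.000000, DF = 0.655686, PV = 6.556859
  t = 7.0000: CF_t = 1010.000000, DF = 0.634739, PV = 641.086856
Price P = sum_t PV_t = 745.424473

Answer: Price = 745.4245


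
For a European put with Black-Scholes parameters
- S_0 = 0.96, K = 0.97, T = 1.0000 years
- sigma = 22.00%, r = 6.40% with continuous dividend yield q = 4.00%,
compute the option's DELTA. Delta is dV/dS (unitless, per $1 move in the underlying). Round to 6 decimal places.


Answer: Delta = -0.414796

Derivation:
d1 = 0.1719873317; d2 = -0.0480126683
phi(d1) = 0.3930854132; exp(-qT) = 0.9607894392; exp(-rT) = 0.9380049995
N(-d1) = 0.4317237442
Delta = -exp(-qT) * N(-d1) = -0.9607894392 * 0.4317237442 = -0.414796


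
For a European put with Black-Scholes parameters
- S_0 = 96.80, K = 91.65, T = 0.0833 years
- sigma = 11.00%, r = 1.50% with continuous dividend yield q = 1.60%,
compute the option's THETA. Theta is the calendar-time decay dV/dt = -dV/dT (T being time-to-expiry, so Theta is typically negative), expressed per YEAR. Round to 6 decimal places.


d1 = 1.7352537298; d2 = 1.7035058165
phi(d1) = 0.0885231405; exp(-qT) = 0.9986680878; exp(-rT) = 0.9987512803
Theta = -S*exp(-qT)*phi(d1)*sigma/(2*sqrt(T)) + r*K*exp(-rT)*N(-d2) - q*S*exp(-qT)*N(-d1)
N(-d1) = 0.0413479367; N(-d2) = 0.0442367252; sqrt(T) = 0.2886173938
Term 1 = -96.8000 * 0.9986680878 * 0.0885231405 * 0.1100 / (2 * 0.2886173938) = -1.6307730707
Term 2 = 0.0150 * 91.6500 * 0.9987512803 * 0.0442367252 = 0.0607384978
Term 3 = -0.0160 * 96.8000 * 0.9986680878 * 0.0413479367 = -0.0639543891
Theta = -1.6307730707 + (0.0607384978) + (-0.0639543891) = -1.633989

Answer: Theta = -1.633989


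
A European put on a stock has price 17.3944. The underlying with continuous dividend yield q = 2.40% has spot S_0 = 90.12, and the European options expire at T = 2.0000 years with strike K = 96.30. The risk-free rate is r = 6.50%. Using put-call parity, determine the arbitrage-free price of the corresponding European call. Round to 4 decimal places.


Answer: Call price = 18.7302

Derivation:
Put-call parity: C - P = S_0 * exp(-qT) - K * exp(-rT).
S_0 * exp(-qT) = 90.1200 * 0.95313379 = 85.89641689
K * exp(-rT) = 96.3000 * 0.87809543 = 84.56059000
C = P + S*exp(-qT) - K*exp(-rT)
C = 17.3944 + 85.89641689 - 84.56059000 = 18.7302


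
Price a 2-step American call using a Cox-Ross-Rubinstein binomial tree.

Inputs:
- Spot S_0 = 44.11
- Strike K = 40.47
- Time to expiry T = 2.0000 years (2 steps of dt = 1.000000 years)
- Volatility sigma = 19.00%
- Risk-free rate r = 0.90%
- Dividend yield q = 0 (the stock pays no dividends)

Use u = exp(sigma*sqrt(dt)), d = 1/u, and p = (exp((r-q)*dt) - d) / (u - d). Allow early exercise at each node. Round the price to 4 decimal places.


dt = T/N = 1.000000
u = exp(sigma*sqrt(dt)) = 1.209250; d = 1/u = 0.826959
p = (exp((r-q)*dt) - d) / (u - d) = 0.476291
Discount per step: exp(-r*dt) = 0.991040
Stock lattice S(k, i) with i counting down-moves:
  k=0: S(0,0) = 44.1100
  k=1: S(1,0) = 53.3400; S(1,1) = 36.4772
  k=2: S(2,0) = 64.5014; S(2,1) = 44.1100; S(2,2) = 30.1651
Terminal payoffs V(N, i) = max(S_T - K, 0):
  V(2,0) = 24.031373; V(2,1) = 3.640000; V(2,2) = 0.000000
Backward induction: V(k, i) = exp(-r*dt) * [p * V(k+1, i) + (1-p) * V(k+1, i+1)]; then take max(V_cont, immediate exercise) for American.
  V(1,0) = exp(-r*dt) * [p*24.031373 + (1-p)*3.640000] = 13.232596; exercise = 12.870000; V(1,0) = max -> 13.232596
  V(1,1) = exp(-r*dt) * [p*3.640000 + (1-p)*0.000000] = 1.718166; exercise = 0.000000; V(1,1) = max -> 1.718166
  V(0,0) = exp(-r*dt) * [p*13.232596 + (1-p)*1.718166] = 7.137854; exercise = 3.640000; V(0,0) = max -> 7.137854

Answer: Price = V(0,0) = 7.1379


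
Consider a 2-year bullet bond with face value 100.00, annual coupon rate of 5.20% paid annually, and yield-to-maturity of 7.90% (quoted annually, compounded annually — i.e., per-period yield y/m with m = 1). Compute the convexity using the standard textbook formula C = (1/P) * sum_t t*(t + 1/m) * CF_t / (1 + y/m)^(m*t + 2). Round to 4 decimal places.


Answer: Convexity = 4.9796

Derivation:
Coupon per period c = face * coupon_rate / m = 5.200000
Periods per year m = 1; per-period yield y/m = 0.079000
Number of cashflows N = 2
Cashflows (t years, CF_t, discount factor 1/(1+y/m)^(m*t), PV):
  t = 1.0000: CF_t = 5.200000, DF = 0.926784, PV = 4.819277
  t = 2.0000: CF_t = 105.200000, DF = 0.858929, PV = 90.359298
Price P = sum_t PV_t = 95.178576
Convexity numerator sum_t t*(t + 1/m) * CF_t / (1+y/m)^(m*t + 2):
  t = 1.0000: term = 8.278831
  t = 2.0000: term = 465.673165
Convexity = (1/P) * sum = 473.951995 / 95.178576 = 4.979608


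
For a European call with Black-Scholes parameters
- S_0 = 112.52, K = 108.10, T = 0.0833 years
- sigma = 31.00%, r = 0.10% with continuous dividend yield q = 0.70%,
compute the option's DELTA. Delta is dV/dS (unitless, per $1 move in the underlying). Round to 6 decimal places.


Answer: Delta = 0.686488

Derivation:
d1 = 0.4870498040; d2 = 0.3975784120
phi(d1) = 0.3543226682; exp(-qT) = 0.9994170700; exp(-rT) = 0.9999167035
N(d1) = 0.6868884814
Delta = exp(-qT) * N(d1) = 0.9994170700 * 0.6868884814 = 0.686488


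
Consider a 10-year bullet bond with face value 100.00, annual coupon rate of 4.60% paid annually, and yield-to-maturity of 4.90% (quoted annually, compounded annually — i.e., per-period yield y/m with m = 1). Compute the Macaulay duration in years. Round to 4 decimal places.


Coupon per period c = face * coupon_rate / m = 4.600000
Periods per year m = 1; per-period yield y/m = 0.049000
Number of cashflows N = 10
Cashflows (t years, CF_t, discount factor 1/(1+y/m)^(m*t), PV):
  t = 1.0000: CF_t = 4.600000, DF = 0.953289, PV = 4.385129
  t = 2.0000: CF_t = 4.600000, DF = 0.908760, PV = 4.180294
  t = 3.0000: CF_t = 4.600000, DF = 0.866310, PV = 3.985028
  t = 4.0000: CF_t = 4.600000, DF = 0.825844, PV = 3.798883
  t = 5.0000: CF_t = 4.600000, DF = 0.787268, PV = 3.621432
  t = 6.0000: CF_t = 4.600000, DF = 0.750494, PV = 3.452271
  t = 7.0000: CF_t = 4.600000, DF = 0.715437, PV = 3.291012
  t = 8.0000: CF_t = 4.600000, DF = 0.682018, PV = 3.137285
  t = 9.0000: CF_t = 4.600000, DF = 0.650161, PV = 2.990738
  t = 10.0000: CF_t = 104.600000, DF = 0.619791, PV = 64.830117
Price P = sum_t PV_t = 97.672189
Macaulay numerator sum_t t * PV_t:
  t * PV_t at t = 1.0000: 4.385129
  t * PV_t at t = 2.0000: 8.360589
  t * PV_t at t = 3.0000: 11.955084
  t * PV_t at t = 4.0000: 15.195531
  t * PV_t at t = 5.0000: 18.107162
  t * PV_t at t = 6.0000: 20.713627
  t * PV_t at t = 7.0000: 23.037081
  t * PV_t at t = 8.0000: 25.098277
  t * PV_t at t = 9.0000: 26.916646
  t * PV_t at t = 10.0000: 648.301166
Macaulay duration D = (sum_t t * PV_t) / P = 802.070292 / 97.672189 = 8.211860

Answer: Macaulay duration = 8.2119 years


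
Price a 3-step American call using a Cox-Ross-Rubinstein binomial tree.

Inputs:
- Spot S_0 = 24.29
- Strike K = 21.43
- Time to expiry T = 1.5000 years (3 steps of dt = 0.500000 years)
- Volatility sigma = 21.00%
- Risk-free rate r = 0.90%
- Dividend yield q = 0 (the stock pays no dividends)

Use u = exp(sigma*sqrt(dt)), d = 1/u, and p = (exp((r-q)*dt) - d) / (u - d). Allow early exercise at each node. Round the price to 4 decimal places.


Answer: Price = V(0,0) = 4.1606

Derivation:
dt = T/N = 0.500000
u = exp(sigma*sqrt(dt)) = 1.160084; d = 1/u = 0.862007
p = (exp((r-q)*dt) - d) / (u - d) = 0.478076
Discount per step: exp(-r*dt) = 0.995510
Stock lattice S(k, i) with i counting down-moves:
  k=0: S(0,0) = 24.2900
  k=1: S(1,0) = 28.1784; S(1,1) = 20.9381
  k=2: S(2,0) = 32.6894; S(2,1) = 24.2900; S(2,2) = 18.0488
  k=3: S(3,0) = 37.9224; S(3,1) = 28.1784; S(3,2) = 20.9381; S(3,3) = 15.5582
Terminal payoffs V(N, i) = max(S_T - K, 0):
  V(3,0) = 16.492402; V(3,1) = 6.748441; V(3,2) = 0.000000; V(3,3) = 0.000000
Backward induction: V(k, i) = exp(-r*dt) * [p * V(k+1, i) + (1-p) * V(k+1, i+1)]; then take max(V_cont, immediate exercise) for American.
  V(2,0) = exp(-r*dt) * [p*16.492402 + (1-p)*6.748441] = 11.355577; exercise = 11.259358; V(2,0) = max -> 11.355577
  V(2,1) = exp(-r*dt) * [p*6.748441 + (1-p)*0.000000] = 3.211780; exercise = 2.860000; V(2,1) = max -> 3.211780
  V(2,2) = exp(-r*dt) * [p*0.000000 + (1-p)*0.000000] = 0.000000; exercise = 0.000000; V(2,2) = max -> 0.000000
  V(1,0) = exp(-r*dt) * [p*11.355577 + (1-p)*3.211780] = 7.073230; exercise = 6.748441; V(1,0) = max -> 7.073230
  V(1,1) = exp(-r*dt) * [p*3.211780 + (1-p)*0.000000] = 1.528580; exercise = 0.000000; V(1,1) = max -> 1.528580
  V(0,0) = exp(-r*dt) * [p*7.073230 + (1-p)*1.528580] = 4.160578; exercise = 2.860000; V(0,0) = max -> 4.160578


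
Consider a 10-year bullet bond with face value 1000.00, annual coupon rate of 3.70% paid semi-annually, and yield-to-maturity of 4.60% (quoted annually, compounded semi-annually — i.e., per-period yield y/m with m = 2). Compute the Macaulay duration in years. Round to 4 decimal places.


Coupon per period c = face * coupon_rate / m = 18.500000
Periods per year m = 2; per-period yield y/m = 0.023000
Number of cashflows N = 20
Cashflows (t years, CF_t, discount factor 1/(1+y/m)^(m*t), PV):
  t = 0.5000: CF_t = 18.500000, DF = 0.977517, PV = 18.084066
  t = 1.0000: CF_t = 18.500000, DF = 0.955540, PV = 17.677484
  t = 1.5000: CF_t = 18.500000, DF = 0.934056, PV = 17.280043
  t = 2.0000: CF_t = 18.500000, DF = 0.913056, PV = 16.891538
  t = 2.5000: CF_t = 18.500000, DF = 0.892528, PV = 16.511767
  t = 3.0000: CF_t = 18.500000, DF = 0.872461, PV = 16.140535
  t = 3.5000: CF_t = 18.500000, DF = 0.852846, PV = 15.777649
  t = 4.0000: CF_t = 18.500000, DF = 0.833671, PV = 15.422922
  t = 4.5000: CF_t = 18.500000, DF = 0.814928, PV = 15.076170
  t = 5.0000: CF_t = 18.500000, DF = 0.796606, PV = 14.737214
  t = 5.5000: CF_t = 18.500000, DF = 0.778696, PV = 14.405879
  t = 6.0000: CF_t = 18.500000, DF = 0.761189, PV = 14.081993
  t = 6.5000: CF_t = 18.500000, DF = 0.744075, PV = 13.765389
  t = 7.0000: CF_t = 18.500000, DF = 0.727346, PV = 13.455903
  t = 7.5000: CF_t = 18.500000, DF = 0.710993, PV = 13.153376
  t = 8.0000: CF_t = 18.500000, DF = 0.695008, PV = 12.857650
  t = 8.5000: CF_t = 18.500000, DF = 0.679382, PV = 12.568573
  t = 9.0000: CF_t = 18.500000, DF = 0.664108, PV = 12.285995
  t = 9.5000: CF_t = 18.500000, DF = 0.649177, PV = 12.009770
  t = 10.0000: CF_t = 1018.500000, DF = 0.634581, PV = 646.321137
Price P = sum_t PV_t = 928.505053
Macaulay numerator sum_t t * PV_t:
  t * PV_t at t = 0.5000: 9.042033
  t * PV_t at t = 1.0000: 17.677484
  t * PV_t at t = 1.5000: 25.920065
  t * PV_t at t = 2.0000: 33.783076
  t * PV_t at t = 2.5000: 41.279418
  t * PV_t at t = 3.0000: 48.421605
  t * PV_t at t = 3.5000: 55.221772
  t * PV_t at t = 4.0000: 61.691688
  t * PV_t at t = 4.5000: 67.842765
  t * PV_t at t = 5.0000: 73.686070
  t * PV_t at t = 5.5000: 79.232334
  t * PV_t at t = 6.0000: 84.491958
  t * PV_t at t = 6.5000: 89.475029
  t * PV_t at t = 7.0000: 94.191323
  t * PV_t at t = 7.5000: 98.650317
  t * PV_t at t = 8.0000: 102.861197
  t * PV_t at t = 8.5000: 106.832866
  t * PV_t at t = 9.0000: 110.573952
  t * PV_t at t = 9.5000: 114.092814
  t * PV_t at t = 10.0000: 6463.211369
Macaulay duration D = (sum_t t * PV_t) / P = 7778.179136 / 928.505053 = 8.377099

Answer: Macaulay duration = 8.3771 years


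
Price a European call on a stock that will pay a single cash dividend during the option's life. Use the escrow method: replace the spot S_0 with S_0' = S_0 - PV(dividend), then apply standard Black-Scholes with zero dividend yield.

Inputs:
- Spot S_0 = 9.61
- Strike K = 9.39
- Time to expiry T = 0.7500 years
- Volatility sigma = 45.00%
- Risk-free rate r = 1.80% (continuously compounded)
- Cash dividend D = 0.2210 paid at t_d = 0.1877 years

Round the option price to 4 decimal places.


Answer: Price = 1.5046

Derivation:
PV(D) = D * exp(-r * t_d) = 0.2210 * 0.99662710 = 0.22025459
S_0' = S_0 - PV(D) = 9.6100 - 0.22025459 = 9.38974541
d1 = (ln(S_0'/K) + (r + sigma^2/2)*T) / (sigma*sqrt(T)) = 0.22942716
d2 = d1 - sigma*sqrt(T) = -0.16028427
exp(-rT) = 0.98659072
N(d1) = 0.59073154; N(d2) = 0.43632857
C = S_0' * N(d1) - K * exp(-rT) * N(d2) = 9.38974541 * 0.59073154 - 9.3900 * 0.98659072 * 0.43632857 = 1.5046


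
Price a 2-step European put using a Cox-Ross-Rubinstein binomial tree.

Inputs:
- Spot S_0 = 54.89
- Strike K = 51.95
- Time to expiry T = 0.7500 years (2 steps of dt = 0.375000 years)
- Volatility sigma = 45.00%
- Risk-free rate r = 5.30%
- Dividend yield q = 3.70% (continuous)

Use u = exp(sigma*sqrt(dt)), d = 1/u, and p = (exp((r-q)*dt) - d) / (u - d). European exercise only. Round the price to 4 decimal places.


Answer: Price = V(0,0) = 6.0725

Derivation:
dt = T/N = 0.375000
u = exp(sigma*sqrt(dt)) = 1.317278; d = 1/u = 0.759141
p = (exp((r-q)*dt) - d) / (u - d) = 0.442323
Discount per step: exp(-r*dt) = 0.980321
Stock lattice S(k, i) with i counting down-moves:
  k=0: S(0,0) = 54.8900
  k=1: S(1,0) = 72.3054; S(1,1) = 41.6693
  k=2: S(2,0) = 95.2463; S(2,1) = 54.8900; S(2,2) = 31.6328
Terminal payoffs V(N, i) = max(K - S_T, 0):
  V(2,0) = 0.000000; V(2,1) = 0.000000; V(2,2) = 20.317155
Backward induction: V(k, i) = exp(-r*dt) * [p * V(k+1, i) + (1-p) * V(k+1, i+1)].
  V(1,0) = exp(-r*dt) * [p*0.000000 + (1-p)*0.000000] = 0.000000
  V(1,1) = exp(-r*dt) * [p*0.000000 + (1-p)*20.317155] = 11.107438
  V(0,0) = exp(-r*dt) * [p*0.000000 + (1-p)*11.107438] = 6.072464


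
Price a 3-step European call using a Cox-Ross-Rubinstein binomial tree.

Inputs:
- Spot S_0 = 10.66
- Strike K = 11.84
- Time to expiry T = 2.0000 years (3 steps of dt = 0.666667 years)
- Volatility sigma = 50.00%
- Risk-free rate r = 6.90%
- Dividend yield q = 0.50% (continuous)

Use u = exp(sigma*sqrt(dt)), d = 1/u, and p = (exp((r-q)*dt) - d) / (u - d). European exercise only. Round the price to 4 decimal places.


dt = T/N = 0.666667
u = exp(sigma*sqrt(dt)) = 1.504181; d = 1/u = 0.664814
p = (exp((r-q)*dt) - d) / (u - d) = 0.451264
Discount per step: exp(-r*dt) = 0.955042
Stock lattice S(k, i) with i counting down-moves:
  k=0: S(0,0) = 10.6600
  k=1: S(1,0) = 16.0346; S(1,1) = 7.0869
  k=2: S(2,0) = 24.1189; S(2,1) = 10.6600; S(2,2) = 4.7115
  k=3: S(3,0) = 36.2792; S(3,1) = 16.0346; S(3,2) = 7.0869; S(3,3) = 3.1323
Terminal payoffs V(N, i) = max(S_T - K, 0):
  V(3,0) = 24.439153; V(3,1) = 4.194565; V(3,2) = 0.000000; V(3,3) = 0.000000
Backward induction: V(k, i) = exp(-r*dt) * [p * V(k+1, i) + (1-p) * V(k+1, i+1)].
  V(2,0) = exp(-r*dt) * [p*24.439153 + (1-p)*4.194565] = 12.730922
  V(2,1) = exp(-r*dt) * [p*4.194565 + (1-p)*0.000000] = 1.807758
  V(2,2) = exp(-r*dt) * [p*0.000000 + (1-p)*0.000000] = 0.000000
  V(1,0) = exp(-r*dt) * [p*12.730922 + (1-p)*1.807758] = 6.434109
  V(1,1) = exp(-r*dt) * [p*1.807758 + (1-p)*0.000000] = 0.779101
  V(0,0) = exp(-r*dt) * [p*6.434109 + (1-p)*0.779101] = 3.181248

Answer: Price = V(0,0) = 3.1812


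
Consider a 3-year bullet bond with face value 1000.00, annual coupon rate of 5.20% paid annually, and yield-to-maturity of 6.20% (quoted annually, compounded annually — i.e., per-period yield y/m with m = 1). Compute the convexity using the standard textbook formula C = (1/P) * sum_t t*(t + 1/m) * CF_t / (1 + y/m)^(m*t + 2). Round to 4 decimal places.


Coupon per period c = face * coupon_rate / m = 52.000000
Periods per year m = 1; per-period yield y/m = 0.062000
Number of cashflows N = 3
Cashflows (t years, CF_t, discount factor 1/(1+y/m)^(m*t), PV):
  t = 1.0000: CF_t = 52.000000, DF = 0.941620, PV = 48.964218
  t = 2.0000: CF_t = 52.000000, DF = 0.886647, PV = 46.105667
  t = 3.0000: CF_t = 1052.000000, DF = 0.834885, PV = 878.298598
Price P = sum_t PV_t = 973.368484
Convexity numerator sum_t t*(t + 1/m) * CF_t / (1+y/m)^(m*t + 2):
  t = 1.0000: term = 86.827998
  t = 2.0000: term = 245.276831
  t = 3.0000: term = 9344.894487
Convexity = (1/P) * sum = 9676.999317 / 973.368484 = 9.941764

Answer: Convexity = 9.9418


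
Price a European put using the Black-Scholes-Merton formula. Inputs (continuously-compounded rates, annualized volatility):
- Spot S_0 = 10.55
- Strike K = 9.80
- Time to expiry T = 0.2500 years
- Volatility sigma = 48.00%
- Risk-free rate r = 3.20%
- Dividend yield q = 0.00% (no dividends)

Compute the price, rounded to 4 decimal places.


d1 = (ln(S/K) + (r - q + 0.5*sigma^2) * T) / (sigma * sqrt(T)) = 0.46059781
d2 = d1 - sigma * sqrt(T) = 0.22059781
exp(-rT) = 0.99203191; exp(-qT) = 1.00000000
P = K * exp(-rT) * N(-d2) - S_0 * exp(-qT) * N(-d1)
N(-d1) = 0.32254359; N(-d2) = 0.41270280
P = 9.8000 * 0.99203191 * 0.41270280 - 10.5500 * 1.00000000 * 0.32254359 = 0.6094

Answer: Price = 0.6094


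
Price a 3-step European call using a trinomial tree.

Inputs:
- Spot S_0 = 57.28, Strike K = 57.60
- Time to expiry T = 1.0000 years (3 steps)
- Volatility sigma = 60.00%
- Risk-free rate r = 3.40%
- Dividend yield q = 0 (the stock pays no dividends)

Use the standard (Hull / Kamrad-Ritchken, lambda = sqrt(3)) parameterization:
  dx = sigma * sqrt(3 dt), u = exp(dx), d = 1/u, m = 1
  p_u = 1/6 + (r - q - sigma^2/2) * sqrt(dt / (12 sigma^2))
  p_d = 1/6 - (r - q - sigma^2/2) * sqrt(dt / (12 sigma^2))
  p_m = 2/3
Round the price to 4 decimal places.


dt = T/N = 0.333333; dx = sigma*sqrt(3*dt) = 0.600000
u = exp(dx) = 1.822119; d = 1/u = 0.548812
p_u = 0.126111, p_m = 0.666667, p_d = 0.207222
Discount per step: exp(-r*dt) = 0.988731
Stock lattice S(k, j) with j the centered position index:
  k=0: S(0,+0) = 57.2800
  k=1: S(1,-1) = 31.4359; S(1,+0) = 57.2800; S(1,+1) = 104.3710
  k=2: S(2,-2) = 17.2524; S(2,-1) = 31.4359; S(2,+0) = 57.2800; S(2,+1) = 104.3710; S(2,+2) = 190.1763
  k=3: S(3,-3) = 9.4683; S(3,-2) = 17.2524; S(3,-1) = 31.4359; S(3,+0) = 57.2800; S(3,+1) = 104.3710; S(3,+2) = 190.1763; S(3,+3) = 346.5238
Terminal payoffs V(N, j) = max(S_T - K, 0):
  V(3,-3) = 0.000000; V(3,-2) = 0.000000; V(3,-1) = 0.000000; V(3,+0) = 0.000000; V(3,+1) = 46.770965; V(3,+2) = 132.576297; V(3,+3) = 288.923807
Backward induction: V(k, j) = exp(-r*dt) * [p_u * V(k+1, j+1) + p_m * V(k+1, j) + p_d * V(k+1, j-1)]
  V(2,-2) = exp(-r*dt) * [p_u*0.000000 + p_m*0.000000 + p_d*0.000000] = 0.000000
  V(2,-1) = exp(-r*dt) * [p_u*0.000000 + p_m*0.000000 + p_d*0.000000] = 0.000000
  V(2,+0) = exp(-r*dt) * [p_u*46.770965 + p_m*0.000000 + p_d*0.000000] = 5.831868
  V(2,+1) = exp(-r*dt) * [p_u*132.576297 + p_m*46.770965 + p_d*0.000000] = 47.360186
  V(2,+2) = exp(-r*dt) * [p_u*288.923807 + p_m*132.576297 + p_d*46.770965] = 132.996813
  V(1,-1) = exp(-r*dt) * [p_u*5.831868 + p_m*0.000000 + p_d*0.000000] = 0.727175
  V(1,+0) = exp(-r*dt) * [p_u*47.360186 + p_m*5.831868 + p_d*0.000000] = 9.749435
  V(1,+1) = exp(-r*dt) * [p_u*132.996813 + p_m*47.360186 + p_d*5.831868] = 48.995880
  V(0,+0) = exp(-r*dt) * [p_u*48.995880 + p_m*9.749435 + p_d*0.727175] = 12.684658

Answer: Price = V(0,0) = 12.6847


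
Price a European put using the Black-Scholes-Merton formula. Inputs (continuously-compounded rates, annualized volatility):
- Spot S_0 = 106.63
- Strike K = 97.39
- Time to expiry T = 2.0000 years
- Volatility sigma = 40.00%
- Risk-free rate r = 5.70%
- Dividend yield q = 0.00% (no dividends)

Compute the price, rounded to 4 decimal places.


d1 = (ln(S/K) + (r - q + 0.5*sigma^2) * T) / (sigma * sqrt(T)) = 0.64460095
d2 = d1 - sigma * sqrt(T) = 0.07891552
exp(-rT) = 0.89225796; exp(-qT) = 1.00000000
P = K * exp(-rT) * N(-d2) - S_0 * exp(-qT) * N(-d1)
N(-d1) = 0.25959291; N(-d2) = 0.46854991
P = 97.3900 * 0.89225796 * 0.46854991 - 106.6300 * 1.00000000 * 0.25959291 = 13.0352

Answer: Price = 13.0352


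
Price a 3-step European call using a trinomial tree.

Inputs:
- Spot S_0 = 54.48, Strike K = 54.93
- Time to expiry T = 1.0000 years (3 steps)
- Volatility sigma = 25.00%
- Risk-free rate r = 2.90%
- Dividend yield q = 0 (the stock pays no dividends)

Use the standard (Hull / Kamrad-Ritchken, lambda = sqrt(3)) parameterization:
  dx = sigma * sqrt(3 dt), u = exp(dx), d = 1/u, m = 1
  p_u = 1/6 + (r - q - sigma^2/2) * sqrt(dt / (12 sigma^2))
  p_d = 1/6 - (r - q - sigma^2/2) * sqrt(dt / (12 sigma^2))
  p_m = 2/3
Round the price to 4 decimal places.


dt = T/N = 0.333333; dx = sigma*sqrt(3*dt) = 0.250000
u = exp(dx) = 1.284025; d = 1/u = 0.778801
p_u = 0.165167, p_m = 0.666667, p_d = 0.168167
Discount per step: exp(-r*dt) = 0.990380
Stock lattice S(k, j) with j the centered position index:
  k=0: S(0,+0) = 54.4800
  k=1: S(1,-1) = 42.4291; S(1,+0) = 54.4800; S(1,+1) = 69.9537
  k=2: S(2,-2) = 33.0438; S(2,-1) = 42.4291; S(2,+0) = 54.4800; S(2,+1) = 69.9537; S(2,+2) = 89.8223
  k=3: S(3,-3) = 25.7345; S(3,-2) = 33.0438; S(3,-1) = 42.4291; S(3,+0) = 54.4800; S(3,+1) = 69.9537; S(3,+2) = 89.8223; S(3,+3) = 115.3342
Terminal payoffs V(N, j) = max(S_T - K, 0):
  V(3,-3) = 0.000000; V(3,-2) = 0.000000; V(3,-1) = 0.000000; V(3,+0) = 0.000000; V(3,+1) = 15.023705; V(3,+2) = 34.892335; V(3,+3) = 60.404161
Backward induction: V(k, j) = exp(-r*dt) * [p_u * V(k+1, j+1) + p_m * V(k+1, j) + p_d * V(k+1, j-1)]
  V(2,-2) = exp(-r*dt) * [p_u*0.000000 + p_m*0.000000 + p_d*0.000000] = 0.000000
  V(2,-1) = exp(-r*dt) * [p_u*0.000000 + p_m*0.000000 + p_d*0.000000] = 0.000000
  V(2,+0) = exp(-r*dt) * [p_u*15.023705 + p_m*0.000000 + p_d*0.000000] = 2.457544
  V(2,+1) = exp(-r*dt) * [p_u*34.892335 + p_m*15.023705 + p_d*0.000000] = 15.627060
  V(2,+2) = exp(-r*dt) * [p_u*60.404161 + p_m*34.892335 + p_d*15.023705] = 35.420736
  V(1,-1) = exp(-r*dt) * [p_u*2.457544 + p_m*0.000000 + p_d*0.000000] = 0.401999
  V(1,+0) = exp(-r*dt) * [p_u*15.627060 + p_m*2.457544 + p_d*0.000000] = 4.178841
  V(1,+1) = exp(-r*dt) * [p_u*35.420736 + p_m*15.627060 + p_d*2.457544] = 16.521163
  V(0,+0) = exp(-r*dt) * [p_u*16.521163 + p_m*4.178841 + p_d*0.401999] = 5.528540

Answer: Price = V(0,0) = 5.5285
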